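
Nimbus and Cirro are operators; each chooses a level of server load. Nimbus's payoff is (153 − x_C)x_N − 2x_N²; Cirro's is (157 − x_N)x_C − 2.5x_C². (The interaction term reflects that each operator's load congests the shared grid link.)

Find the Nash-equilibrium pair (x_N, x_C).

Expanding Nimbus's payoff: 153x_N − x_Cx_N − 2x_N².
∂π/∂x_N = 153 − x_C − 4x_N = 0, so x_N = 38.25 − 0.25x_C.
Likewise for Cirro: x_C = 31.4 − 0.2x_N.
Substituting the second reaction function into the first: x_N = 38.25 − 0.25(31.4 − 0.2x_N), which gives 0.95x_N = 30.4 ⇒ x_N = 32.
Then x_C = 31.4 − 0.2·32 = 25.

32, 25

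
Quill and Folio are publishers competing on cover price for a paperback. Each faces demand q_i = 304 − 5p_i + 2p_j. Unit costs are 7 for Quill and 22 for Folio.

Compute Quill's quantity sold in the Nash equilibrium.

Quill's profit: π = (p_{Quill} − 7)(304 − 5p_{Quill} + 2p_{Folio}).
∂π/∂p_{Quill} = 339 − 10p_{Quill} + 2p_{Folio} = 0 ⇒ p_{Quill} = 33.9 + 0.2p_{Folio}.
Similarly p_{Folio} = 41.4 + 0.2p_{Quill}.
Solving the two reaction functions simultaneously: (1 − (0.2)(0.2))p_{Quill} = 33.9 + 0.2·41.4, so 0.96p_{Quill} = 42.18 and p_{Quill} = 43.9375.
Then p_{Folio} = 41.4 + 0.2·43.9375 = 50.1875.
q_{Quill} = 304 − 5·43.9375 + 2·50.1875 = 184.6875.

184.6875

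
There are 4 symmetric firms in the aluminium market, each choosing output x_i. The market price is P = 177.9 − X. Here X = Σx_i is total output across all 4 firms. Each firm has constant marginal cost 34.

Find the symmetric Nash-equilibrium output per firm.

A representative firm's profit is π_i = x_i(177.9 − X) − 34x_i, with X = x_i + Σ_{j≠i} x_j.
First-order condition: 143.9 − 2x_i − Σ_{j≠i} x_j = 0.
Imposing symmetry (x_j = x for all j) turns Σ_{j≠i} x_j into 3x, so 143.9 = 5x and x = 28.78.

28.78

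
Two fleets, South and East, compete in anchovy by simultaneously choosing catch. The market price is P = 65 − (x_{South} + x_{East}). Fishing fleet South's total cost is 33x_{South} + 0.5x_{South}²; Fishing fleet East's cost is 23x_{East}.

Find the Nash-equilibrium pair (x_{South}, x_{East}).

Fishing fleet South's profit: π = x_{South}(65 − (x_{South} + x_{East})) − 33x_{South} − 0.5x_{South}².
∂π/∂x_{South} = 32 − 3x_{South} − x_{East} = 0, so x_{South} = 32/3 − (1/3)x_{East}.
For East: ∂π/∂x_{East} = 42 − 2x_{East} − x_{South} = 0 ⇒ x_{East} = 21 − 0.5x_{South}.
Solving the two reaction functions simultaneously: (1 − (−1/3)(−0.5))x_{South} = 32/3 − (1/3)·21, so (5/6)x_{South} = 11/3 and x_{South} = 4.4.
Then x_{East} = 21 − 0.5·4.4 = 18.8.

4.4, 18.8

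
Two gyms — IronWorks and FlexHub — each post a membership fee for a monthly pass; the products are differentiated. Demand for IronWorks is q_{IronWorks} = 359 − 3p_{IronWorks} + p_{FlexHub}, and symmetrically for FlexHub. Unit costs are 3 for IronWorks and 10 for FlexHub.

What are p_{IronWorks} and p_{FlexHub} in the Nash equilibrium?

74.2, 77.2

IronWorks's profit: π = (p_{IronWorks} − 3)(359 − 3p_{IronWorks} + p_{FlexHub}).
∂π/∂p_{IronWorks} = 368 − 6p_{IronWorks} + p_{FlexHub} = 0 ⇒ p_{IronWorks} = 184/3 + (1/6)p_{FlexHub}.
Similarly p_{FlexHub} = 389/6 + (1/6)p_{IronWorks}.
Solving the two reaction functions simultaneously: (1 − (1/6)(1/6))p_{IronWorks} = 184/3 + (1/6)·(389/6), so (35/36)p_{IronWorks} = 2597/36 and p_{IronWorks} = 74.2.
Then p_{FlexHub} = 389/6 + (1/6)·74.2 = 77.2.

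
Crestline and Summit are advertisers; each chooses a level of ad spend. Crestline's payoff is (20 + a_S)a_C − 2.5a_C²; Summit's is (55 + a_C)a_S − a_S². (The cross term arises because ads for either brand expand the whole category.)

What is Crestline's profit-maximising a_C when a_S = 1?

4.2

Expanding Crestline's payoff: 20a_C + a_Sa_C − 2.5a_C².
∂π/∂a_C = 20 + a_S − 5a_C = 0, so a_C = 4 + 0.2a_S.
At a_S = 1: a_C = 4 + 0.2·1 = 4.2.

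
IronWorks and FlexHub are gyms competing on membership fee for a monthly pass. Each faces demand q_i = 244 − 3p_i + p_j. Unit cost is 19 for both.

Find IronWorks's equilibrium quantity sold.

123.6

IronWorks's profit: π = (p_{IronWorks} − 19)(244 − 3p_{IronWorks} + p_{FlexHub}).
∂π/∂p_{IronWorks} = 301 − 6p_{IronWorks} + p_{FlexHub} = 0 ⇒ p_{IronWorks} = 301/6 + (1/6)p_{FlexHub}.
The game is symmetric, so in equilibrium p_{FlexHub} = p_{IronWorks}: the reaction function gives (5/6)p_{IronWorks} = 301/6, hence p_{IronWorks} = 60.2.
q_{IronWorks} = 244 − 3·60.2 + 60.2 = 123.6.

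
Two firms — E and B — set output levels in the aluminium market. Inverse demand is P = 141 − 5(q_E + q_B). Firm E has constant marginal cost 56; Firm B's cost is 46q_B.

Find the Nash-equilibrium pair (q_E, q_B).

Firm E's profit: π = q_E(141 − 5(q_E + q_B)) − 56q_E.
∂π/∂q_E = 85 − 10q_E − 5q_B = 0, so q_E = 8.5 − 0.5q_B.
By the same steps for B: q_B = 9.5 − 0.5q_E.
Plugging q_B into E's best response: q_E = 8.5 − 0.5(9.5 − 0.5q_E) ⇒ 0.75q_E = 3.75, so q_E = 5.
Then q_B = 9.5 − 0.5·5 = 7.

5, 7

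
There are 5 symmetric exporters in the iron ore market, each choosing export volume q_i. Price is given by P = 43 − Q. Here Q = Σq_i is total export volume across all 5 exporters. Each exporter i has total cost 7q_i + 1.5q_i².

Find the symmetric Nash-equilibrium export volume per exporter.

A representative exporter's profit is π_i = q_i(43 − Q) − 7q_i − 1.5q_i², with Q = q_i + Σ_{j≠i} q_j.
First-order condition: 36 − 5q_i − Σ_{j≠i} q_j = 0.
In a symmetric equilibrium every exporter chooses the same q, so Σ_{j≠i} q_j = 4q. The condition becomes 36 − 9q = 0, giving q = 36/9 = 4.

4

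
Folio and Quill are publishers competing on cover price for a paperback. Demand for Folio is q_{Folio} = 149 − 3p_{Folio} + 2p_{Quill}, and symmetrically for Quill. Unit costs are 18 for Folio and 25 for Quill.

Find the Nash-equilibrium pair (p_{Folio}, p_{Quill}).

52.0625, 54.6875

Folio's profit: π = (p_{Folio} − 18)(149 − 3p_{Folio} + 2p_{Quill}).
∂π/∂p_{Folio} = 203 − 6p_{Folio} + 2p_{Quill} = 0 ⇒ p_{Folio} = 203/6 + (1/3)p_{Quill}.
Similarly p_{Quill} = 112/3 + (1/3)p_{Folio}.
Solving the two reaction functions simultaneously: (1 − (1/3)(1/3))p_{Folio} = 203/6 + (1/3)·(112/3), so (8/9)p_{Folio} = 833/18 and p_{Folio} = 52.0625.
Then p_{Quill} = 112/3 + (1/3)·52.0625 = 54.6875.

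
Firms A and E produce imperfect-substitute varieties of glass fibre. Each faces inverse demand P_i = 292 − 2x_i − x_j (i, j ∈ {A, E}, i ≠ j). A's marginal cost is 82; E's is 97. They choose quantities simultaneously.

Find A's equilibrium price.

Firm A's profit: π = x_A(292 − 2x_A − x_E) − 82x_A.
∂π/∂x_A = 210 − 4x_A − x_E = 0 ⇒ x_A = 52.5 − 0.25x_E.
Similarly x_E = 48.75 − 0.25x_A.
Plugging x_E into A's best response: x_A = 52.5 − 0.25(48.75 − 0.25x_A) ⇒ 0.9375x_A = 40.3125, so x_A = 43.
Then x_E = 48.75 − 0.25·43 = 38.
P_A = 292 − 2·43 − 38 = 168.

168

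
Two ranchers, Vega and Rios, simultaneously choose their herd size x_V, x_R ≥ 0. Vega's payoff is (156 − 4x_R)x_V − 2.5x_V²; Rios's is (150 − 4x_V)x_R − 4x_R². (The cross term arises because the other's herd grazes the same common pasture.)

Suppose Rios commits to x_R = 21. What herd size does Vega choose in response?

Expanding Vega's payoff: 156x_V − 4x_Rx_V − 2.5x_V².
∂π/∂x_V = 156 − 4x_R − 5x_V = 0, so x_V = 31.2 − 0.8x_R.
At x_R = 21: x_V = 31.2 − 0.8·21 = 14.4.

14.4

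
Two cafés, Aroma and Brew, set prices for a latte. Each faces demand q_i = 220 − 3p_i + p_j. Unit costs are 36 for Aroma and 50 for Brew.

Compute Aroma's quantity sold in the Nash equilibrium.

Aroma's profit: π = (p_{Aroma} − 36)(220 − 3p_{Aroma} + p_{Brew}).
∂π/∂p_{Aroma} = 328 − 6p_{Aroma} + p_{Brew} = 0 ⇒ p_{Aroma} = 164/3 + (1/6)p_{Brew}.
Similarly p_{Brew} = 185/3 + (1/6)p_{Aroma}.
Substituting the second reaction function into the first: p_{Aroma} = 164/3 + (1/6)(185/3 + (1/6)p_{Aroma}), which gives (35/36)p_{Aroma} = 1169/18 ⇒ p_{Aroma} = 66.8.
Then p_{Brew} = 185/3 + (1/6)·66.8 = 72.8.
q_{Aroma} = 220 − 3·66.8 + 72.8 = 92.4.

92.4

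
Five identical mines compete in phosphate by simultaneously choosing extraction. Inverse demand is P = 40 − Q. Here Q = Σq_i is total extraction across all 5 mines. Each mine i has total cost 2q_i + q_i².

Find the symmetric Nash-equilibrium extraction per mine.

4.75

A representative mine's profit is π_i = q_i(40 − Q) − 2q_i − q_i², with Q = q_i + Σ_{j≠i} q_j.
First-order condition: 38 − 4q_i − Σ_{j≠i} q_j = 0.
In a symmetric equilibrium every mine chooses the same q, so Σ_{j≠i} q_j = 4q. The condition becomes 38 − 8q = 0, giving q = 38/8 = 4.75.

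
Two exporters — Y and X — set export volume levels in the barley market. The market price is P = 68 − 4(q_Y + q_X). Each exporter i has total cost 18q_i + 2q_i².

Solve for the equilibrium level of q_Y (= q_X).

3.125

Exporter Y's profit: π = q_Y(68 − 4(q_Y + q_X)) − 18q_Y − 2q_Y².
∂π/∂q_Y = 50 − 12q_Y − 4q_X = 0, so q_Y = 25/6 − (1/3)q_X.
Setting q_Y = q_X in the reaction function: q_Y = 25/6 − (1/3)q_Y, so q_Y = (25/6) / (4/3) = 3.125.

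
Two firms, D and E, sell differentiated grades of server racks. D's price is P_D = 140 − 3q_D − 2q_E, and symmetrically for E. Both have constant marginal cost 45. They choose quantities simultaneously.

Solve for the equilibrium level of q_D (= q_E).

Firm D's profit: π = q_D(140 − 3q_D − 2q_E) − 45q_D.
∂π/∂q_D = 95 − 6q_D − 2q_E = 0 ⇒ q_D = 95/6 − (1/3)q_E.
By symmetry q_E = q_D; substituting into the reaction function, (4/3)q_D = 95/6 and q_D = 11.875.

11.875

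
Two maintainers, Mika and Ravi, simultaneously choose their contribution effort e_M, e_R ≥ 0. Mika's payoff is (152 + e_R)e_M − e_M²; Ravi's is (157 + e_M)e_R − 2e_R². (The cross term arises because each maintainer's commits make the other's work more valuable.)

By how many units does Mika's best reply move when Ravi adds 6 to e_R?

Expanding Mika's payoff: 152e_M + e_Re_M − e_M².
∂π/∂e_M = 152 + e_R − 2e_M = 0, so e_M = 76 + 0.5e_R.
The reaction-function slope is 0.5, so a 6-unit rise in e_R moves e_M by 0.5 × 6 = 3. Mika's best response rises — the actions are strategic complements.

3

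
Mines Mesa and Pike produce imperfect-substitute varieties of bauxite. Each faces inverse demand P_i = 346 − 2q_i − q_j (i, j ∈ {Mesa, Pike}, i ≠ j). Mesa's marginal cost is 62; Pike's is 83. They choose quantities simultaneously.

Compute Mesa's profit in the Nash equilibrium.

Mine Mesa's profit: π = q_{Mesa}(346 − 2q_{Mesa} − q_{Pike}) − 62q_{Mesa}.
∂π/∂q_{Mesa} = 284 − 4q_{Mesa} − q_{Pike} = 0 ⇒ q_{Mesa} = 71 − 0.25q_{Pike}.
Similarly q_{Pike} = 65.75 − 0.25q_{Mesa}.
Plugging q_{Pike} into Mesa's best response: q_{Mesa} = 71 − 0.25(65.75 − 0.25q_{Mesa}) ⇒ 0.9375q_{Mesa} = 54.5625, so q_{Mesa} = 58.2.
Then q_{Pike} = 65.75 − 0.25·58.2 = 51.2.
P_{Mesa} = 346 − 2·58.2 − 51.2 = 178.4.
Profit = (178.4 − 62)·58.2 = 6774.48.

6774.48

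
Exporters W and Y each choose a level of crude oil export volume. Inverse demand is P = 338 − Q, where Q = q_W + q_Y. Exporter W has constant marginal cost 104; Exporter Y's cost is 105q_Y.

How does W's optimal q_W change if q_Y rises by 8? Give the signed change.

Exporter W's profit: π = q_W(338 − (q_W + q_Y)) − 104q_W.
∂π/∂q_W = 234 − 2q_W − q_Y = 0, so q_W = 117 − 0.5q_Y.
The reaction-function slope is −0.5, so an 8-unit rise in q_Y moves q_W by −0.5 × 8 = −4. W's best response falls — the actions are strategic substitutes.

-4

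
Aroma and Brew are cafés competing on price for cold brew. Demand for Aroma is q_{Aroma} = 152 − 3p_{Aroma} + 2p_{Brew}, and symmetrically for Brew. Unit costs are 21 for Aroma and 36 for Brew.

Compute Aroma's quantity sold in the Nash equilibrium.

106.6875

Aroma's profit: π = (p_{Aroma} − 21)(152 − 3p_{Aroma} + 2p_{Brew}).
∂π/∂p_{Aroma} = 215 − 6p_{Aroma} + 2p_{Brew} = 0 ⇒ p_{Aroma} = 215/6 + (1/3)p_{Brew}.
Similarly p_{Brew} = 130/3 + (1/3)p_{Aroma}.
Plugging p_{Brew} into Aroma's best response: p_{Aroma} = 215/6 + (1/3)(130/3 + (1/3)p_{Aroma}) ⇒ (8/9)p_{Aroma} = 905/18, so p_{Aroma} = 56.5625.
Then p_{Brew} = 130/3 + (1/3)·56.5625 = 62.1875.
q_{Aroma} = 152 − 3·56.5625 + 2·62.1875 = 106.6875.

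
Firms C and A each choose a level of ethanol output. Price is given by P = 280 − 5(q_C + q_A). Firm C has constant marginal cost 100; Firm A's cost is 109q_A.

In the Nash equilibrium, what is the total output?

23.4

Firm C's profit: π = q_C(280 − 5(q_C + q_A)) − 100q_C.
∂π/∂q_C = 180 − 10q_C − 5q_A = 0, so q_C = 18 − 0.5q_A.
By the same steps for A: q_A = 17.1 − 0.5q_C.
Plugging q_A into C's best response: q_C = 18 − 0.5(17.1 − 0.5q_C) ⇒ 0.75q_C = 9.45, so q_C = 12.6.
Then q_A = 17.1 − 0.5·12.6 = 10.8.
Total output: 12.6 + 10.8 = 23.4.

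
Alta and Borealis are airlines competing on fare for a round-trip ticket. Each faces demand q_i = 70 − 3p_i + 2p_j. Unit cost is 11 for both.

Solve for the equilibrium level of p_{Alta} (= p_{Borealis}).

25.75

Alta's profit: π = (p_{Alta} − 11)(70 − 3p_{Alta} + 2p_{Borealis}).
∂π/∂p_{Alta} = 103 − 6p_{Alta} + 2p_{Borealis} = 0 ⇒ p_{Alta} = 103/6 + (1/3)p_{Borealis}.
The game is symmetric, so in equilibrium p_{Borealis} = p_{Alta}: the reaction function gives (2/3)p_{Alta} = 103/6, hence p_{Alta} = 25.75.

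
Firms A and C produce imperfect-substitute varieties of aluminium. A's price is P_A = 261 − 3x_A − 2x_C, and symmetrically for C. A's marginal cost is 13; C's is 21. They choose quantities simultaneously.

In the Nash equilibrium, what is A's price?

107.5

Firm A's profit: π = x_A(261 − 3x_A − 2x_C) − 13x_A.
∂π/∂x_A = 248 − 6x_A − 2x_C = 0 ⇒ x_A = 124/3 − (1/3)x_C.
Similarly x_C = 40 − (1/3)x_A.
Solving the two reaction functions simultaneously: (1 − (−1/3)(−1/3))x_A = 124/3 − (1/3)·40, so (8/9)x_A = 28 and x_A = 31.5.
Then x_C = 40 − (1/3)·31.5 = 29.5.
P_A = 261 − 3·31.5 − 2·29.5 = 107.5.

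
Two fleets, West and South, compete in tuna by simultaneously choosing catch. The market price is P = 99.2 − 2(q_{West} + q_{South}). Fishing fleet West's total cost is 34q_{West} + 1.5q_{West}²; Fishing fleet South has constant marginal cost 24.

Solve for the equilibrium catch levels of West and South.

4.6, 16.5

Fishing fleet West's profit: π = q_{West}(99.2 − 2(q_{West} + q_{South})) − 34q_{West} − 1.5q_{West}².
∂π/∂q_{West} = 65.2 − 7q_{West} − 2q_{South} = 0, so q_{West} = 326/35 − (2/7)q_{South}.
For South: ∂π/∂q_{South} = 75.2 − 4q_{South} − 2q_{West} = 0 ⇒ q_{South} = 18.8 − 0.5q_{West}.
Solving the two reaction functions simultaneously: (1 − (−2/7)(−0.5))q_{West} = 326/35 − (2/7)·18.8, so (6/7)q_{West} = 138/35 and q_{West} = 4.6.
Then q_{South} = 18.8 − 0.5·4.6 = 16.5.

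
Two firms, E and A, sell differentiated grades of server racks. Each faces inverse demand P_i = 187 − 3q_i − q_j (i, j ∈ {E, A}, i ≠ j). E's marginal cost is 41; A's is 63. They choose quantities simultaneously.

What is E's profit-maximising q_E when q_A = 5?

23.5

Firm E's profit: π = q_E(187 − 3q_E − q_A) − 41q_E.
∂π/∂q_E = 146 − 6q_E − q_A = 0 ⇒ q_E = 73/3 − (1/6)q_A.
At q_A = 5: q_E = 73/3 − (1/6)·5 = 23.5.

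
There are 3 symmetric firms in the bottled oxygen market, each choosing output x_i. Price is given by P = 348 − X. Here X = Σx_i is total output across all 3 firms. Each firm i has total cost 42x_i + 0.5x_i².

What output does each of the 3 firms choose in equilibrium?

61.2

A representative firm's profit is π_i = x_i(348 − X) − 42x_i − 0.5x_i², with X = x_i + Σ_{j≠i} x_j.
First-order condition: 306 − 3x_i − Σ_{j≠i} x_j = 0.
In a symmetric equilibrium every firm chooses the same x, so Σ_{j≠i} x_j = 2x. The condition becomes 306 − 5x = 0, giving x = 306/5 = 61.2.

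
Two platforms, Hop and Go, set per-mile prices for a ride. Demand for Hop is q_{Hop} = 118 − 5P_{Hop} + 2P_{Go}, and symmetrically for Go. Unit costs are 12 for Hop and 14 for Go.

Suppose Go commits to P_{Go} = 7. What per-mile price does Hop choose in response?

19.2

Hop's profit: π = (P_{Hop} − 12)(118 − 5P_{Hop} + 2P_{Go}).
∂π/∂P_{Hop} = 178 − 10P_{Hop} + 2P_{Go} = 0 ⇒ P_{Hop} = 17.8 + 0.2P_{Go}.
At P_{Go} = 7: P_{Hop} = 17.8 + 0.2·7 = 19.2.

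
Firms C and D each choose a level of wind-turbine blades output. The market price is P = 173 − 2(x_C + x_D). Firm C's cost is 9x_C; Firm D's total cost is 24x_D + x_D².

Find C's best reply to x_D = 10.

36

Firm C's profit: π = x_C(173 − 2(x_C + x_D)) − 9x_C.
∂π/∂x_C = 164 − 4x_C − 2x_D = 0, so x_C = 41 − 0.5x_D.
At x_D = 10: x_C = 41 − 0.5·10 = 36.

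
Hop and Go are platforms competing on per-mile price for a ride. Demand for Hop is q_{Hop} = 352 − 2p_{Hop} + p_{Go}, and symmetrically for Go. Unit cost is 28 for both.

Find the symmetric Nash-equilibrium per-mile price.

Hop's profit: π = (p_{Hop} − 28)(352 − 2p_{Hop} + p_{Go}).
∂π/∂p_{Hop} = 408 − 4p_{Hop} + p_{Go} = 0 ⇒ p_{Hop} = 102 + 0.25p_{Go}.
By symmetry p_{Go} = p_{Hop}; substituting into the reaction function, 0.75p_{Hop} = 102 and p_{Hop} = 136.

136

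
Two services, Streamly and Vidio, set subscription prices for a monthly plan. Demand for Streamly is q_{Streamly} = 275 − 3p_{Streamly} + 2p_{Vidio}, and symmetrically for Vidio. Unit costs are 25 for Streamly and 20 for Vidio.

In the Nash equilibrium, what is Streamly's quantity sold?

Streamly's profit: π = (p_{Streamly} − 25)(275 − 3p_{Streamly} + 2p_{Vidio}).
∂π/∂p_{Streamly} = 350 − 6p_{Streamly} + 2p_{Vidio} = 0 ⇒ p_{Streamly} = 175/3 + (1/3)p_{Vidio}.
Similarly p_{Vidio} = 335/6 + (1/3)p_{Streamly}.
Substituting the second reaction function into the first: p_{Streamly} = 175/3 + (1/3)(335/6 + (1/3)p_{Streamly}), which gives (8/9)p_{Streamly} = 1385/18 ⇒ p_{Streamly} = 86.5625.
Then p_{Vidio} = 335/6 + (1/3)·86.5625 = 84.6875.
q_{Streamly} = 275 − 3·86.5625 + 2·84.6875 = 184.6875.

184.6875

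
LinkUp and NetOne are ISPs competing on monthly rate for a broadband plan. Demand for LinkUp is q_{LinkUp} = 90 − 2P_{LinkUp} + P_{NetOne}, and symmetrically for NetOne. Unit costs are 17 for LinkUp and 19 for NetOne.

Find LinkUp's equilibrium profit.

LinkUp's profit: π = (P_{LinkUp} − 17)(90 − 2P_{LinkUp} + P_{NetOne}).
∂π/∂P_{LinkUp} = 124 − 4P_{LinkUp} + P_{NetOne} = 0 ⇒ P_{LinkUp} = 31 + 0.25P_{NetOne}.
Similarly P_{NetOne} = 32 + 0.25P_{LinkUp}.
Substituting the second reaction function into the first: P_{LinkUp} = 31 + 0.25(32 + 0.25P_{LinkUp}), which gives 0.9375P_{LinkUp} = 39 ⇒ P_{LinkUp} = 41.6.
Then P_{NetOne} = 32 + 0.25·41.6 = 42.4.
q_{LinkUp} = 90 − 2·41.6 + 42.4 = 49.2.
Profit = (41.6 − 17)·49.2 = 1210.32.

1210.32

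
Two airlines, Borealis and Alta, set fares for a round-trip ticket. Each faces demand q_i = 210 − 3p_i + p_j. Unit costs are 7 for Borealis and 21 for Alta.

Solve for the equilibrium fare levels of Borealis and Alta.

47.4, 53.4

Borealis's profit: π = (p_{Borealis} − 7)(210 − 3p_{Borealis} + p_{Alta}).
∂π/∂p_{Borealis} = 231 − 6p_{Borealis} + p_{Alta} = 0 ⇒ p_{Borealis} = 38.5 + (1/6)p_{Alta}.
Similarly p_{Alta} = 45.5 + (1/6)p_{Borealis}.
Plugging p_{Alta} into Borealis's best response: p_{Borealis} = 38.5 + (1/6)(45.5 + (1/6)p_{Borealis}) ⇒ (35/36)p_{Borealis} = 553/12, so p_{Borealis} = 47.4.
Then p_{Alta} = 45.5 + (1/6)·47.4 = 53.4.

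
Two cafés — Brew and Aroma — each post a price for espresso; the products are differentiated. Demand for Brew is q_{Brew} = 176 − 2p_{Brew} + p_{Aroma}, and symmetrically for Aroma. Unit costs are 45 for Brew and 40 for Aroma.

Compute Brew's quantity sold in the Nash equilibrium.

Brew's profit: π = (p_{Brew} − 45)(176 − 2p_{Brew} + p_{Aroma}).
∂π/∂p_{Brew} = 266 − 4p_{Brew} + p_{Aroma} = 0 ⇒ p_{Brew} = 66.5 + 0.25p_{Aroma}.
Similarly p_{Aroma} = 64 + 0.25p_{Brew}.
Plugging p_{Aroma} into Brew's best response: p_{Brew} = 66.5 + 0.25(64 + 0.25p_{Brew}) ⇒ 0.9375p_{Brew} = 82.5, so p_{Brew} = 88.
Then p_{Aroma} = 64 + 0.25·88 = 86.
q_{Brew} = 176 − 2·88 + 86 = 86.

86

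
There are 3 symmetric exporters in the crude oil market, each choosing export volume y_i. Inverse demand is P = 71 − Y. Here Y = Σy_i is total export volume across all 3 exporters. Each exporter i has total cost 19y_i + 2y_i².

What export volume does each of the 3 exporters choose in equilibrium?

6.5

A representative exporter's profit is π_i = y_i(71 − Y) − 19y_i − 2y_i², with Y = y_i + Σ_{j≠i} y_j.
First-order condition: 52 − 6y_i − Σ_{j≠i} y_j = 0.
Imposing symmetry (y_j = y for all j) turns Σ_{j≠i} y_j into 2y, so 52 = 8y and y = 6.5.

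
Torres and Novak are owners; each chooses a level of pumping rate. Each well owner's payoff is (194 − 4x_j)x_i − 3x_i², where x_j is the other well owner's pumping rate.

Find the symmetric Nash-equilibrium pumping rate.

19.4

Torres's payoff is (194 − 4x_N)x_T − 3x_T².
∂π/∂x_T = 194 − 4x_N − 6x_T = 0, so x_T = 97/3 − (2/3)x_N.
By symmetry x_N = x_T; substituting into the reaction function, (5/3)x_T = 97/3 and x_T = 19.4.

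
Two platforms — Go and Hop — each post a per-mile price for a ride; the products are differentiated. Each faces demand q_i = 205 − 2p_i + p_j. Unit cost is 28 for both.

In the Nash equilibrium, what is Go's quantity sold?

118

Go's profit: π = (p_{Go} − 28)(205 − 2p_{Go} + p_{Hop}).
∂π/∂p_{Go} = 261 − 4p_{Go} + p_{Hop} = 0 ⇒ p_{Go} = 65.25 + 0.25p_{Hop}.
The game is symmetric, so in equilibrium p_{Hop} = p_{Go}: the reaction function gives 0.75p_{Go} = 65.25, hence p_{Go} = 87.
q_{Go} = 205 − 2·87 + 87 = 118.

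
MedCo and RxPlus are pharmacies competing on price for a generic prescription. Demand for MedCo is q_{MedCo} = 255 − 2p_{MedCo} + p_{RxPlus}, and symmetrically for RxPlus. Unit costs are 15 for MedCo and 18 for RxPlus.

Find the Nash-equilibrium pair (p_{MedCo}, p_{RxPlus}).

95.4, 96.6

MedCo's profit: π = (p_{MedCo} − 15)(255 − 2p_{MedCo} + p_{RxPlus}).
∂π/∂p_{MedCo} = 285 − 4p_{MedCo} + p_{RxPlus} = 0 ⇒ p_{MedCo} = 71.25 + 0.25p_{RxPlus}.
Similarly p_{RxPlus} = 72.75 + 0.25p_{MedCo}.
Substituting the second reaction function into the first: p_{MedCo} = 71.25 + 0.25(72.75 + 0.25p_{MedCo}), which gives 0.9375p_{MedCo} = 89.4375 ⇒ p_{MedCo} = 95.4.
Then p_{RxPlus} = 72.75 + 0.25·95.4 = 96.6.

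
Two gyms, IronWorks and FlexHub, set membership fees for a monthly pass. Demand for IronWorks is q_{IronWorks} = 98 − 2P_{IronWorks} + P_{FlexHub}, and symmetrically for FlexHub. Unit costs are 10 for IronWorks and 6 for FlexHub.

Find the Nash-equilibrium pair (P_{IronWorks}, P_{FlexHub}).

38.8, 37.2

IronWorks's profit: π = (P_{IronWorks} − 10)(98 − 2P_{IronWorks} + P_{FlexHub}).
∂π/∂P_{IronWorks} = 118 − 4P_{IronWorks} + P_{FlexHub} = 0 ⇒ P_{IronWorks} = 29.5 + 0.25P_{FlexHub}.
Similarly P_{FlexHub} = 27.5 + 0.25P_{IronWorks}.
Substituting the second reaction function into the first: P_{IronWorks} = 29.5 + 0.25(27.5 + 0.25P_{IronWorks}), which gives 0.9375P_{IronWorks} = 36.375 ⇒ P_{IronWorks} = 38.8.
Then P_{FlexHub} = 27.5 + 0.25·38.8 = 37.2.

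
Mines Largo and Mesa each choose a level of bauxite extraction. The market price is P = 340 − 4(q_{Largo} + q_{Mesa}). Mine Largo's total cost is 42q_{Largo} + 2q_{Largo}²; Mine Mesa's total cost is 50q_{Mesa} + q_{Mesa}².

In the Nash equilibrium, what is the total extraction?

Mine Largo's profit: π = q_{Largo}(340 − 4(q_{Largo} + q_{Mesa})) − 42q_{Largo} − 2q_{Largo}².
∂π/∂q_{Largo} = 298 − 12q_{Largo} − 4q_{Mesa} = 0, so q_{Largo} = 149/6 − (1/3)q_{Mesa}.
For Mesa: ∂π/∂q_{Mesa} = 290 − 10q_{Mesa} − 4q_{Largo} = 0 ⇒ q_{Mesa} = 29 − 0.4q_{Largo}.
Solving the two reaction functions simultaneously: (1 − (−1/3)(−0.4))q_{Largo} = 149/6 − (1/3)·29, so (13/15)q_{Largo} = 91/6 and q_{Largo} = 17.5.
Then q_{Mesa} = 29 − 0.4·17.5 = 22.
Total extraction: 17.5 + 22 = 39.5.

39.5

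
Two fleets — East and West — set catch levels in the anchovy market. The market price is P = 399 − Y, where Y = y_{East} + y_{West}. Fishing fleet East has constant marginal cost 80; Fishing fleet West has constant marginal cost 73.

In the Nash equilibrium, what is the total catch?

Fishing fleet East's profit: π = y_{East}(399 − (y_{East} + y_{West})) − 80y_{East}.
∂π/∂y_{East} = 319 − 2y_{East} − y_{West} = 0, so y_{East} = 159.5 − 0.5y_{West}.
By the same steps for West: y_{West} = 163 − 0.5y_{East}.
Solving the two reaction functions simultaneously: (1 − (−0.5)(−0.5))y_{East} = 159.5 − 0.5·163, so 0.75y_{East} = 78 and y_{East} = 104.
Then y_{West} = 163 − 0.5·104 = 111.
Total catch: 104 + 111 = 215.

215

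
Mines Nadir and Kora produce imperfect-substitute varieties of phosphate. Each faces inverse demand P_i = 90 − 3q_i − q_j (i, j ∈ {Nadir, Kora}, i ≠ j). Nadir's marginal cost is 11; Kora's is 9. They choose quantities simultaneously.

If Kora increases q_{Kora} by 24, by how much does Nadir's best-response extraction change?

-4

Mine Nadir's profit: π = q_{Nadir}(90 − 3q_{Nadir} − q_{Kora}) − 11q_{Nadir}.
∂π/∂q_{Nadir} = 79 − 6q_{Nadir} − q_{Kora} = 0 ⇒ q_{Nadir} = 79/6 − (1/6)q_{Kora}.
The reaction-function slope is −1/6, so a 24-unit rise in q_{Kora} moves q_{Nadir} by −1/6 × 24 = −4. Nadir's best response falls — the actions are strategic substitutes.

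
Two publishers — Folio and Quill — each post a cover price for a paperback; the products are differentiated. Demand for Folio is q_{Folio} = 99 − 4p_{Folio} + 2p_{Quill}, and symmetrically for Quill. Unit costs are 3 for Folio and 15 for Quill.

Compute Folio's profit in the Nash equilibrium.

1169.64

Folio's profit: π = (p_{Folio} − 3)(99 − 4p_{Folio} + 2p_{Quill}).
∂π/∂p_{Folio} = 111 − 8p_{Folio} + 2p_{Quill} = 0 ⇒ p_{Folio} = 13.875 + 0.25p_{Quill}.
Similarly p_{Quill} = 19.875 + 0.25p_{Folio}.
Substituting the second reaction function into the first: p_{Folio} = 13.875 + 0.25(19.875 + 0.25p_{Folio}), which gives 0.9375p_{Folio} = 603/32 ⇒ p_{Folio} = 20.1.
Then p_{Quill} = 19.875 + 0.25·20.1 = 24.9.
q_{Folio} = 99 − 4·20.1 + 2·24.9 = 68.4.
Profit = (20.1 − 3)·68.4 = 1169.64.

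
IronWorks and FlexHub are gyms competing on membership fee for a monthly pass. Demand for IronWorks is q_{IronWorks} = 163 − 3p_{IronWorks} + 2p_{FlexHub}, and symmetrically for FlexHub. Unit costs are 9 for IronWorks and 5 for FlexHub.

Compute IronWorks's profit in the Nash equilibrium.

4275.1875

IronWorks's profit: π = (p_{IronWorks} − 9)(163 − 3p_{IronWorks} + 2p_{FlexHub}).
∂π/∂p_{IronWorks} = 190 − 6p_{IronWorks} + 2p_{FlexHub} = 0 ⇒ p_{IronWorks} = 95/3 + (1/3)p_{FlexHub}.
Similarly p_{FlexHub} = 89/3 + (1/3)p_{IronWorks}.
Substituting the second reaction function into the first: p_{IronWorks} = 95/3 + (1/3)(89/3 + (1/3)p_{IronWorks}), which gives (8/9)p_{IronWorks} = 374/9 ⇒ p_{IronWorks} = 46.75.
Then p_{FlexHub} = 89/3 + (1/3)·46.75 = 45.25.
q_{IronWorks} = 163 − 3·46.75 + 2·45.25 = 113.25.
Profit = (46.75 − 9)·113.25 = 4275.1875.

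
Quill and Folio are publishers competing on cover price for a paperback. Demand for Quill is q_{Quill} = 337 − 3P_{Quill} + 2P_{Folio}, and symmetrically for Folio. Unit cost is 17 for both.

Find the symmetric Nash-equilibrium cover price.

Quill's profit: π = (P_{Quill} − 17)(337 − 3P_{Quill} + 2P_{Folio}).
∂π/∂P_{Quill} = 388 − 6P_{Quill} + 2P_{Folio} = 0 ⇒ P_{Quill} = 194/3 + (1/3)P_{Folio}.
The game is symmetric, so in equilibrium P_{Folio} = P_{Quill}: the reaction function gives (2/3)P_{Quill} = 194/3, hence P_{Quill} = 97.

97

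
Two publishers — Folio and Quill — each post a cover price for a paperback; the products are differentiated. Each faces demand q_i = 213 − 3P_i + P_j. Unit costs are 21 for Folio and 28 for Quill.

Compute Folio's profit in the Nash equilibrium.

3633.12

Folio's profit: π = (P_{Folio} − 21)(213 − 3P_{Folio} + P_{Quill}).
∂π/∂P_{Folio} = 276 − 6P_{Folio} + P_{Quill} = 0 ⇒ P_{Folio} = 46 + (1/6)P_{Quill}.
Similarly P_{Quill} = 49.5 + (1/6)P_{Folio}.
Plugging P_{Quill} into Folio's best response: P_{Folio} = 46 + (1/6)(49.5 + (1/6)P_{Folio}) ⇒ (35/36)P_{Folio} = 54.25, so P_{Folio} = 55.8.
Then P_{Quill} = 49.5 + (1/6)·55.8 = 58.8.
q_{Folio} = 213 − 3·55.8 + 58.8 = 104.4.
Profit = (55.8 − 21)·104.4 = 3633.12.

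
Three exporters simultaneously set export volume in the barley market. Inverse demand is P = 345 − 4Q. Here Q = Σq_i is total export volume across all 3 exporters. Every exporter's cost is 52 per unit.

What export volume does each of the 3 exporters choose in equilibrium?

18.3125

A representative exporter's profit is π_i = q_i(345 − 4Q) − 52q_i, with Q = q_i + Σ_{j≠i} q_j.
First-order condition: 293 − 8q_i − 4Σ_{j≠i} q_j = 0.
In a symmetric equilibrium every exporter chooses the same q, so Σ_{j≠i} q_j = 2q. The condition becomes 293 − 16q = 0, giving q = 293/16 = 18.3125.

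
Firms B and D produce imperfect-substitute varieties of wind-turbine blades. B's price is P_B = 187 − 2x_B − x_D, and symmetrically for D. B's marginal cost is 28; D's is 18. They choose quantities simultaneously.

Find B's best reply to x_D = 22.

Firm B's profit: π = x_B(187 − 2x_B − x_D) − 28x_B.
∂π/∂x_B = 159 − 4x_B − x_D = 0 ⇒ x_B = 39.75 − 0.25x_D.
At x_D = 22: x_B = 39.75 − 0.25·22 = 34.25.

34.25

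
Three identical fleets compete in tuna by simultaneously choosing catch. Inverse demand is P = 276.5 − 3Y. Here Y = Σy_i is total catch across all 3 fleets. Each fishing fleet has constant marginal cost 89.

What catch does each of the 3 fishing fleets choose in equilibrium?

15.625

A representative fishing fleet's profit is π_i = y_i(276.5 − 3Y) − 89y_i, with Y = y_i + Σ_{j≠i} y_j.
First-order condition: 187.5 − 6y_i − 3Σ_{j≠i} y_j = 0.
With identical fishing fleets, set every y_j = y: then 187.5 − 6y − 6y = 0, i.e. y = 187.5/12 = 15.625.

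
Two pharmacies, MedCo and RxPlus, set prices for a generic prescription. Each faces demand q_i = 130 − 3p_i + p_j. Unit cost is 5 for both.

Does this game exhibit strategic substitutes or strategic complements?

strategic complements

MedCo's profit: π = (p_{MedCo} − 5)(130 − 3p_{MedCo} + p_{RxPlus}).
∂π/∂p_{MedCo} = 145 − 6p_{MedCo} + p_{RxPlus} = 0 ⇒ p_{MedCo} = 145/6 + (1/6)p_{RxPlus}.
The best-response slope dp_{MedCo}/dp_{RxPlus} = 1/6 > 0: the reaction function is upward-sloping, so the choices are strategic complements.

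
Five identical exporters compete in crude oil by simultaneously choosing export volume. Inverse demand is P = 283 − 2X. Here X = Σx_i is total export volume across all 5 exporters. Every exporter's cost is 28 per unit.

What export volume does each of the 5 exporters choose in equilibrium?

A representative exporter's profit is π_i = x_i(283 − 2X) − 28x_i, with X = x_i + Σ_{j≠i} x_j.
First-order condition: 255 − 4x_i − 2Σ_{j≠i} x_j = 0.
With identical exporters, set every x_j = x: then 255 − 4x − 8x = 0, i.e. x = 255/12 = 21.25.

21.25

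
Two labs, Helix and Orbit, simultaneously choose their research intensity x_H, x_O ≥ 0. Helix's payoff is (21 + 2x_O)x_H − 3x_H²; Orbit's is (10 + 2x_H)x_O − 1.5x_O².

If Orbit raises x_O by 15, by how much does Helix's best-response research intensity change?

Expanding Helix's payoff: 21x_H + 2x_Ox_H − 3x_H².
∂π/∂x_H = 21 + 2x_O − 6x_H = 0, so x_H = 3.5 + (1/3)x_O.
The reaction-function slope is 1/3, so a 15-unit rise in x_O moves x_H by 1/3 × 15 = 5. Helix's best response rises — the actions are strategic complements.

5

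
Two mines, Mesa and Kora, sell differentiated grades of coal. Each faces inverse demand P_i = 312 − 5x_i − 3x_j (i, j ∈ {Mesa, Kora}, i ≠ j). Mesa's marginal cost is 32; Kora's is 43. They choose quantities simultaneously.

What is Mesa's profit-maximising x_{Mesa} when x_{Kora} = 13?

24.1

Mine Mesa's profit: π = x_{Mesa}(312 − 5x_{Mesa} − 3x_{Kora}) − 32x_{Mesa}.
∂π/∂x_{Mesa} = 280 − 10x_{Mesa} − 3x_{Kora} = 0 ⇒ x_{Mesa} = 28 − 0.3x_{Kora}.
At x_{Kora} = 13: x_{Mesa} = 28 − 0.3·13 = 24.1.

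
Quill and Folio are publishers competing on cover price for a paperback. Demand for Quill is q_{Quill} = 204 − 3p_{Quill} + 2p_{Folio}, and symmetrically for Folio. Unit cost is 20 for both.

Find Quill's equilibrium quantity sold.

138

Quill's profit: π = (p_{Quill} − 20)(204 − 3p_{Quill} + 2p_{Folio}).
∂π/∂p_{Quill} = 264 − 6p_{Quill} + 2p_{Folio} = 0 ⇒ p_{Quill} = 44 + (1/3)p_{Folio}.
By symmetry p_{Folio} = p_{Quill}; substituting into the reaction function, (2/3)p_{Quill} = 44 and p_{Quill} = 66.
q_{Quill} = 204 − 3·66 + 2·66 = 138.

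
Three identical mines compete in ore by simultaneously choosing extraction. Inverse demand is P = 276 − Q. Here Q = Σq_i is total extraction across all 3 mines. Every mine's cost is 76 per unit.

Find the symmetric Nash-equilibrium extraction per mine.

A representative mine's profit is π_i = q_i(276 − Q) − 76q_i, with Q = q_i + Σ_{j≠i} q_j.
First-order condition: 200 − 2q_i − Σ_{j≠i} q_j = 0.
In a symmetric equilibrium every mine chooses the same q, so Σ_{j≠i} q_j = 2q. The condition becomes 200 − 4q = 0, giving q = 200/4 = 50.

50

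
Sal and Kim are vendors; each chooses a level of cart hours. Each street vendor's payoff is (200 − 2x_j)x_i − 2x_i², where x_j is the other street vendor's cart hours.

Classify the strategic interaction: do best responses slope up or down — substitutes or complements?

Sal's payoff is (200 − 2x_K)x_S − 2x_S².
∂π/∂x_S = 200 − 2x_K − 4x_S = 0, so x_S = 50 − 0.5x_K.
The best-response slope dx_S/dx_K = −0.5 < 0: the reaction function is downward-sloping, so the choices are strategic substitutes.

strategic substitutes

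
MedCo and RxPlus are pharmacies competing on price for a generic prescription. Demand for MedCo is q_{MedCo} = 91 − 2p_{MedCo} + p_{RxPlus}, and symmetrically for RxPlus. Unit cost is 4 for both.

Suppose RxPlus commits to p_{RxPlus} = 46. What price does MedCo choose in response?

36.25

MedCo's profit: π = (p_{MedCo} − 4)(91 − 2p_{MedCo} + p_{RxPlus}).
∂π/∂p_{MedCo} = 99 − 4p_{MedCo} + p_{RxPlus} = 0 ⇒ p_{MedCo} = 24.75 + 0.25p_{RxPlus}.
At p_{RxPlus} = 46: p_{MedCo} = 24.75 + 0.25·46 = 36.25.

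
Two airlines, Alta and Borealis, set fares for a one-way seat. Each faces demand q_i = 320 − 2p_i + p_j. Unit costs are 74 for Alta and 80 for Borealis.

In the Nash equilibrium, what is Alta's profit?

13711.68

Alta's profit: π = (p_{Alta} − 74)(320 − 2p_{Alta} + p_{Borealis}).
∂π/∂p_{Alta} = 468 − 4p_{Alta} + p_{Borealis} = 0 ⇒ p_{Alta} = 117 + 0.25p_{Borealis}.
Similarly p_{Borealis} = 120 + 0.25p_{Alta}.
Substituting the second reaction function into the first: p_{Alta} = 117 + 0.25(120 + 0.25p_{Alta}), which gives 0.9375p_{Alta} = 147 ⇒ p_{Alta} = 156.8.
Then p_{Borealis} = 120 + 0.25·156.8 = 159.2.
q_{Alta} = 320 − 2·156.8 + 159.2 = 165.6.
Profit = (156.8 − 74)·165.6 = 13711.68.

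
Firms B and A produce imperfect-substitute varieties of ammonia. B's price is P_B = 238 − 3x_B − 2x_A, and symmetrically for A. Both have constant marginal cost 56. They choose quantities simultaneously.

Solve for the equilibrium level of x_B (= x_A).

22.75

Firm B's profit: π = x_B(238 − 3x_B − 2x_A) − 56x_B.
∂π/∂x_B = 182 − 6x_B − 2x_A = 0 ⇒ x_B = 91/3 − (1/3)x_A.
The game is symmetric, so in equilibrium x_A = x_B: the reaction function gives (4/3)x_B = 91/3, hence x_B = 22.75.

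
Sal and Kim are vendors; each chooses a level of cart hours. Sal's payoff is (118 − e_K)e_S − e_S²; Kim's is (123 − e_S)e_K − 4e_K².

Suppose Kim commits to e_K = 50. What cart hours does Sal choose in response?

Expanding Sal's payoff: 118e_S − e_Ke_S − e_S².
∂π/∂e_S = 118 − e_K − 2e_S = 0, so e_S = 59 − 0.5e_K.
At e_K = 50: e_S = 59 − 0.5·50 = 34.

34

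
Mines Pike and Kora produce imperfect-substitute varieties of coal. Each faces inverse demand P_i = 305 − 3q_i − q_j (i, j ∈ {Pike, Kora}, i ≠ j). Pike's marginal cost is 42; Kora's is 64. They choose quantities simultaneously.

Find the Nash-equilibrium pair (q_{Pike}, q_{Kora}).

38.2, 33.8

Mine Pike's profit: π = q_{Pike}(305 − 3q_{Pike} − q_{Kora}) − 42q_{Pike}.
∂π/∂q_{Pike} = 263 − 6q_{Pike} − q_{Kora} = 0 ⇒ q_{Pike} = 263/6 − (1/6)q_{Kora}.
Similarly q_{Kora} = 241/6 − (1/6)q_{Pike}.
Solving the two reaction functions simultaneously: (1 − (−1/6)(−1/6))q_{Pike} = 263/6 − (1/6)·(241/6), so (35/36)q_{Pike} = 1337/36 and q_{Pike} = 38.2.
Then q_{Kora} = 241/6 − (1/6)·38.2 = 33.8.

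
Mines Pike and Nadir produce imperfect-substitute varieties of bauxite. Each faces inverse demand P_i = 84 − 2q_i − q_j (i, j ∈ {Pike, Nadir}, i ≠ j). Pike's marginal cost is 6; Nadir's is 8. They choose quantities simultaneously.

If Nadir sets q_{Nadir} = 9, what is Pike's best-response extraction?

Mine Pike's profit: π = q_{Pike}(84 − 2q_{Pike} − q_{Nadir}) − 6q_{Pike}.
∂π/∂q_{Pike} = 78 − 4q_{Pike} − q_{Nadir} = 0 ⇒ q_{Pike} = 19.5 − 0.25q_{Nadir}.
At q_{Nadir} = 9: q_{Pike} = 19.5 − 0.25·9 = 17.25.

17.25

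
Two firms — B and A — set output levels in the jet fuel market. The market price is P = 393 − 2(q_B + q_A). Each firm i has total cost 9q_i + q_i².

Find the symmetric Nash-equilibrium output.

48

Firm B's profit: π = q_B(393 − 2(q_B + q_A)) − 9q_B − q_B².
∂π/∂q_B = 384 − 6q_B − 2q_A = 0, so q_B = 64 − (1/3)q_A.
By symmetry q_A = q_B; substituting into the reaction function, (4/3)q_B = 64 and q_B = 48.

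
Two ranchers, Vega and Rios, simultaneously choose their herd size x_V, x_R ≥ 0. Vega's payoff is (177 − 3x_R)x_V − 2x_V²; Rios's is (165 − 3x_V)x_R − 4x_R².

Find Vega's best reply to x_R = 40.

Expanding Vega's payoff: 177x_V − 3x_Rx_V − 2x_V².
∂π/∂x_V = 177 − 3x_R − 4x_V = 0, so x_V = 44.25 − 0.75x_R.
At x_R = 40: x_V = 44.25 − 0.75·40 = 14.25.

14.25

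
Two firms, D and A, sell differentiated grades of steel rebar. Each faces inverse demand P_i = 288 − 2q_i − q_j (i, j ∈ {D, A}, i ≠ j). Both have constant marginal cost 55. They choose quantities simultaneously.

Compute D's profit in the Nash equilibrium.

4343.12

Firm D's profit: π = q_D(288 − 2q_D − q_A) − 55q_D.
∂π/∂q_D = 233 − 4q_D − q_A = 0 ⇒ q_D = 58.25 − 0.25q_A.
By symmetry q_A = q_D; substituting into the reaction function, 1.25q_D = 58.25 and q_D = 46.6.
P_D = 288 − 2·46.6 − 46.6 = 148.2.
Profit = (148.2 − 55)·46.6 = 4343.12.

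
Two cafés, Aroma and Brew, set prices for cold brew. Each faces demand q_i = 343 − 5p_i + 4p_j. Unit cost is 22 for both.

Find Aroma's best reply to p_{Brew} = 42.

Aroma's profit: π = (p_{Aroma} − 22)(343 − 5p_{Aroma} + 4p_{Brew}).
∂π/∂p_{Aroma} = 453 − 10p_{Aroma} + 4p_{Brew} = 0 ⇒ p_{Aroma} = 45.3 + 0.4p_{Brew}.
At p_{Brew} = 42: p_{Aroma} = 45.3 + 0.4·42 = 62.1.

62.1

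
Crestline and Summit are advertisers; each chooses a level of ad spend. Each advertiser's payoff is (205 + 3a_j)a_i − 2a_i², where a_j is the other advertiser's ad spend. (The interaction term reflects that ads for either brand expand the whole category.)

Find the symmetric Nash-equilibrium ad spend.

205

Crestline's payoff is (205 + 3a_S)a_C − 2a_C².
∂π/∂a_C = 205 + 3a_S − 4a_C = 0, so a_C = 51.25 + 0.75a_S.
Setting a_C = a_S in the reaction function: a_C = 51.25 + 0.75a_C, so a_C = 51.25 / 0.25 = 205.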